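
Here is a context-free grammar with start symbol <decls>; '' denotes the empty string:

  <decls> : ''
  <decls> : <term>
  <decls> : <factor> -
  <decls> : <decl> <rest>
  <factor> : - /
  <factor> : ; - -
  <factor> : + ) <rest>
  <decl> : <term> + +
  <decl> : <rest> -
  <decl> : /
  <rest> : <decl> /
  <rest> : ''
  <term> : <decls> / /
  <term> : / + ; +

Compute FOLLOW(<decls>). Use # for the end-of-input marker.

<decls> is the start symbol, so # ∈ FOLLOW(<decls>).
In <term> : <decls> / /: add FIRST(/ /) = { / }.
Union: FOLLOW(<decls>) = { #, / }.

{ #, / }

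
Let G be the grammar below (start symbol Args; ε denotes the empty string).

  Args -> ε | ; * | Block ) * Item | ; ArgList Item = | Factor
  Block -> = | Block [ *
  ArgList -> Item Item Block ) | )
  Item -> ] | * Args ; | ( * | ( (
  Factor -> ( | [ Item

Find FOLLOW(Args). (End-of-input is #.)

Args is the start symbol, so # ∈ FOLLOW(Args).
In Item -> * Args ;: add FIRST(;) = { ; }.
Union: FOLLOW(Args) = { #, ; }.

{ #, ; }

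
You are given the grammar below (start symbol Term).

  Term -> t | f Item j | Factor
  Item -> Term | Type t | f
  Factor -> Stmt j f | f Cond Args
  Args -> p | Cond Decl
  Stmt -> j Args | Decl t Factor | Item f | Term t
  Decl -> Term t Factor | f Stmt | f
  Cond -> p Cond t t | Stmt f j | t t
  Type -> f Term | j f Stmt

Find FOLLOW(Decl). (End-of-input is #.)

In Args -> Cond Decl: Decl is at the end, add FOLLOW(Args) = { #, f, j, t }.
In Stmt -> Decl t Factor: add FIRST(t Factor) = { t }.
Union: FOLLOW(Decl) = { #, f, j, t }.

{ #, f, j, t }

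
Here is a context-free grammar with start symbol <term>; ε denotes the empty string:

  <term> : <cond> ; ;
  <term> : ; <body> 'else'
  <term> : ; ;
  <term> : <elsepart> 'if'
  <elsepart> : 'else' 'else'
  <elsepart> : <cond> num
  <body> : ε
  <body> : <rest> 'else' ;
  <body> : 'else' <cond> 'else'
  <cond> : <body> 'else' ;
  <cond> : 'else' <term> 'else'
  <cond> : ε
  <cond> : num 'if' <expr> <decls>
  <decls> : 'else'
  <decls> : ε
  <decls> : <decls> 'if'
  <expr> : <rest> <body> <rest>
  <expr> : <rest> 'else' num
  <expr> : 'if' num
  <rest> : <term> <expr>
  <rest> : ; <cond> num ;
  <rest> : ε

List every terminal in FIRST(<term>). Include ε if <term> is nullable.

From <term> : <cond> ; ;: <cond> nullable, take FIRST(<cond>) ∪ {;} = { 'else', ;, num }.
<term> : ; <body> 'else' contributes {;}.
<term> : ; ; contributes {;}.
From <term> : <elsepart> 'if': add FIRST(<elsepart>) = { 'else', ;, num }.
Union: FIRST(<term>) = { 'else', ;, num }.

{ 'else', ;, num }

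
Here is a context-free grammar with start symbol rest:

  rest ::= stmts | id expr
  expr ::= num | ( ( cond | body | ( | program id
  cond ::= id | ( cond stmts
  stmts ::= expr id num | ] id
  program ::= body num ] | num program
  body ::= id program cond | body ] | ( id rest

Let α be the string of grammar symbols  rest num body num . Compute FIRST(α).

{ (, ], id, num }

Add FIRST(rest) = { (, ], id, num }; rest is not nullable, stop.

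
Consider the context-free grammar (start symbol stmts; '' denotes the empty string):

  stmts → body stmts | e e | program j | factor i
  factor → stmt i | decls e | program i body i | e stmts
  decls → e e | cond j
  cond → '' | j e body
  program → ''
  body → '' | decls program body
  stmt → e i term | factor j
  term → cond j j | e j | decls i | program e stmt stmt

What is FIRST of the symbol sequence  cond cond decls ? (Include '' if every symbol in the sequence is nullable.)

Add FIRST(cond)\{''} = { j }; cond is nullable, continue.
Add FIRST(cond)\{''} = { j }; cond is nullable, continue.
Add FIRST(decls) = { e, j }; decls is not nullable, stop.

{ e, j }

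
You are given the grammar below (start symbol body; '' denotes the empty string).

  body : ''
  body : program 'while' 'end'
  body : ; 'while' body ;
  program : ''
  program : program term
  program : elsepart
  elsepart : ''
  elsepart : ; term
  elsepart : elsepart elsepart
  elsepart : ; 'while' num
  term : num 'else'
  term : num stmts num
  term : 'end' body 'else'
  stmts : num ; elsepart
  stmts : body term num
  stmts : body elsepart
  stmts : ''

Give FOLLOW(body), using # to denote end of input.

body is the start symbol, so # ∈ FOLLOW(body).
In body : ; 'while' body ;: add FIRST(;) = { ; }.
In term : 'end' body 'else': add FIRST('else') = { 'else' }.
In stmts : body term num: add FIRST(term num) = { 'end', num }.
In stmts : body elsepart: add FIRST(elsepart)\{''} = { ; }.
  Since elsepart is nullable, also add FOLLOW(stmts) = { num }.
Union: FOLLOW(body) = { #, 'else', 'end', ;, num }.

{ #, 'else', 'end', ;, num }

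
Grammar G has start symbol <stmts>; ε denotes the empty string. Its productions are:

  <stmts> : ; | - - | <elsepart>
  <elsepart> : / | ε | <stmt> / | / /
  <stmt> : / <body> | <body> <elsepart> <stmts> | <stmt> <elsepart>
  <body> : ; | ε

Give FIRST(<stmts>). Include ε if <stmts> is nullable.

<stmts> : ; contributes {;}.
<stmts> : - - contributes {-}.
From <stmts> : <elsepart>: add FIRST(<elsepart>) = { -, /, ;, ε } (including ε since <elsepart> is nullable).
Union: FIRST(<stmts>) = { -, /, ;, ε }.

{ -, /, ;, ε }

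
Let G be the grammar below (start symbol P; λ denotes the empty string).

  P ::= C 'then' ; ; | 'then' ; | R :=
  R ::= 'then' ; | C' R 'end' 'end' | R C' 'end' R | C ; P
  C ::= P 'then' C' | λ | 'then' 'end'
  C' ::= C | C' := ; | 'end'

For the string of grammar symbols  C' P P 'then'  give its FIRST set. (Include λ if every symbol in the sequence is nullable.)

{ 'end', 'then', :=, ; }

Add FIRST(C')\{λ} = { 'end', 'then', :=, ; }; C' is nullable, continue.
Add FIRST(P) = { 'end', 'then', :=, ; }; P is not nullable, stop.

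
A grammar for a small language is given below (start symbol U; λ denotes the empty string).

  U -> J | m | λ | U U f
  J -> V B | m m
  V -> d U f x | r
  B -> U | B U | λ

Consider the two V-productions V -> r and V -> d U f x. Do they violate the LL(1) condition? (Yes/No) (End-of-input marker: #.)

No

FIRST(r) = { r } and FIRST(d U f x) = { d }.
The FIRST sets are disjoint and neither alternative is nullable — no conflict.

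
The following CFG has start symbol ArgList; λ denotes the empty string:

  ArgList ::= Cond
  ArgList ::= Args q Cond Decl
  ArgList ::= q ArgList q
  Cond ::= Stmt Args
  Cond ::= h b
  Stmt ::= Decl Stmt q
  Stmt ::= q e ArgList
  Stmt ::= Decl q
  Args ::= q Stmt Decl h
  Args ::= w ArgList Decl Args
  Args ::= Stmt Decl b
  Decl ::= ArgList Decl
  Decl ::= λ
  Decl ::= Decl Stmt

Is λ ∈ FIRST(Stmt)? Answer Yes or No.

Nullable nonterminals: Decl.
No production of Stmt has an RHS whose symbols are all nullable, so Stmt is not nullable.

No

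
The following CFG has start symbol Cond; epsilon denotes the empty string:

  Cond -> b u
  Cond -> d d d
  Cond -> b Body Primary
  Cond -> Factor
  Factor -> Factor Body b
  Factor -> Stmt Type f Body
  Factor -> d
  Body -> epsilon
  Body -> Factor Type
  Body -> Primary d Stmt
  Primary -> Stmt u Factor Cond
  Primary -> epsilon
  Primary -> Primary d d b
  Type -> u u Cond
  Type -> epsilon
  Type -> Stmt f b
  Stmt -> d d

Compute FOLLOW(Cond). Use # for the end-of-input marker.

{ #, b, d, f, u }

Cond is the start symbol, so # ∈ FOLLOW(Cond).
In Primary -> Stmt u Factor Cond: Cond is at the end, add FOLLOW(Primary) = { #, b, d, f, u }.
In Type -> u u Cond: Cond is at the end, add FOLLOW(Type) = { #, b, d, f, u }.
Union: FOLLOW(Cond) = { #, b, d, f, u }.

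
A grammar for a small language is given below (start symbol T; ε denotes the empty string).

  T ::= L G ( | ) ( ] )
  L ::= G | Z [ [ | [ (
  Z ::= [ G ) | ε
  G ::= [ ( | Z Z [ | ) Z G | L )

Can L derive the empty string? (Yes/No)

Nullable nonterminals: Z.
No production of L has an RHS whose symbols are all nullable, so L is not nullable.

No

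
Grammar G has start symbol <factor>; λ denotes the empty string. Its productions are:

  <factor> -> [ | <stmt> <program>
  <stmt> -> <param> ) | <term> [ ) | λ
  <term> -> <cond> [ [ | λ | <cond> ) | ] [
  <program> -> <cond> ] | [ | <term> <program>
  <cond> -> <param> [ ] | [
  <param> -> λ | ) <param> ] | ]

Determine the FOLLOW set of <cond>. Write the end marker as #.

In <term> -> <cond> [ [: add FIRST([ [) = { [ }.
In <term> -> <cond> ): add FIRST()) = { ) }.
In <program> -> <cond> ]: add FIRST(]) = { ] }.
Union: FOLLOW(<cond>) = { ), [, ] }.

{ ), [, ] }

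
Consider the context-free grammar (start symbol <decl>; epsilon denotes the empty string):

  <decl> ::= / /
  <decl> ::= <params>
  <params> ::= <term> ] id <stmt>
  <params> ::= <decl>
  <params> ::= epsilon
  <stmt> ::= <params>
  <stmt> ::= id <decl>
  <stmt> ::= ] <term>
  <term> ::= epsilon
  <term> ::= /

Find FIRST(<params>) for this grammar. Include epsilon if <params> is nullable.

{ /, ], epsilon }

From <params> ::= <term> ] id <stmt>: <term> nullable, take FIRST(<term>) ∪ {]} = { /, ] }.
From <params> ::= <decl>: add FIRST(<decl>) = { /, ], epsilon } (including epsilon since <decl> is nullable).
<params> ::= epsilon contributes epsilon.
Union: FIRST(<params>) = { /, ], epsilon }.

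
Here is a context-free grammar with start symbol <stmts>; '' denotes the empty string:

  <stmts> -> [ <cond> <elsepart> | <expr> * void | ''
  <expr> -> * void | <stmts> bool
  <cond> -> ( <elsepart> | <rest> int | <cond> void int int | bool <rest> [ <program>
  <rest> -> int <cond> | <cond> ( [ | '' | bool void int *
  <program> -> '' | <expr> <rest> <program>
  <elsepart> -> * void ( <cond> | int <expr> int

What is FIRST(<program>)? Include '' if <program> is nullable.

<program> -> '' contributes ''.
From <program> -> <expr> <rest> <program>: add FIRST(<expr>) = { *, [, bool }.
Union: FIRST(<program>) = { *, [, bool, '' }.

{ *, [, bool, '' }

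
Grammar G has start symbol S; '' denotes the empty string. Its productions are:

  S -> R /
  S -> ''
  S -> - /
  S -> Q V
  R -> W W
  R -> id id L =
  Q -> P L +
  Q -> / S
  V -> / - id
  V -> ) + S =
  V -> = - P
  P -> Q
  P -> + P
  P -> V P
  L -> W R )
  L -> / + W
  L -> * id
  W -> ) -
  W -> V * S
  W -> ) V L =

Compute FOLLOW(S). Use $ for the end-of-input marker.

S is the start symbol, so $ ∈ FOLLOW(S).
In Q -> / S: S is at the end, add FOLLOW(Q) = { $, ), *, +, /, =, id }.
In V -> ) + S =: add FIRST(=) = { = }.
In W -> V * S: S is at the end, add FOLLOW(W) = { ), +, /, =, id }.
Union: FOLLOW(S) = { $, ), *, +, /, =, id }.

{ $, ), *, +, /, =, id }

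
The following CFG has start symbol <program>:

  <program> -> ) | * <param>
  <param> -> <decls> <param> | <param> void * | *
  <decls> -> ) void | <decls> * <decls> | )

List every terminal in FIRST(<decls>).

{ ) }

<decls> -> ) void contributes {)}.
From <decls> -> <decls> * <decls>: add FIRST(<decls>) = { ) }.
<decls> -> ) contributes {)}.
Union: FIRST(<decls>) = { ) }.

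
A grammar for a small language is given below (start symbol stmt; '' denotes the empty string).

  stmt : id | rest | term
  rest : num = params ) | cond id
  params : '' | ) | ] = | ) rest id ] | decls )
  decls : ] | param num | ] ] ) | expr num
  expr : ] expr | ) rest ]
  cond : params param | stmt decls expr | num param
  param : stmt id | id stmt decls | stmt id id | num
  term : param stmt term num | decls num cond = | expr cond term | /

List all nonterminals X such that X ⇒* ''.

{ params }

Directly nullable (have an ''-production): params.
No other nonterminal has a production whose RHS symbols are all nullable.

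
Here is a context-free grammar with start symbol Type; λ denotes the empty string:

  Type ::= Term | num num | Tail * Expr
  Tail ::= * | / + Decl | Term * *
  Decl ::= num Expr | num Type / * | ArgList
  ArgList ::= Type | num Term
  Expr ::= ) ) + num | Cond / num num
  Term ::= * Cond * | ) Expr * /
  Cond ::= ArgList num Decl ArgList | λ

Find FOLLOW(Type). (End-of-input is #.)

{ #, ), *, /, num }

Type is the start symbol, so # ∈ FOLLOW(Type).
In Decl ::= num Type / *: add FIRST(/ *) = { / }.
In ArgList ::= Type: Type is at the end, add FOLLOW(ArgList) = { ), *, /, num }.
Union: FOLLOW(Type) = { #, ), *, /, num }.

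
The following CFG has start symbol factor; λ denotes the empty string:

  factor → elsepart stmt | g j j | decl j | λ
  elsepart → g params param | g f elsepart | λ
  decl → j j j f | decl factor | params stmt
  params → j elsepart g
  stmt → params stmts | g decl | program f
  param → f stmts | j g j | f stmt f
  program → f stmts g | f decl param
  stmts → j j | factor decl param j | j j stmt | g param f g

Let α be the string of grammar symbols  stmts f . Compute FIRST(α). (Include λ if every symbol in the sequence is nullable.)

{ f, g, j }

Add FIRST(stmts) = { f, g, j }; stmts is not nullable, stop.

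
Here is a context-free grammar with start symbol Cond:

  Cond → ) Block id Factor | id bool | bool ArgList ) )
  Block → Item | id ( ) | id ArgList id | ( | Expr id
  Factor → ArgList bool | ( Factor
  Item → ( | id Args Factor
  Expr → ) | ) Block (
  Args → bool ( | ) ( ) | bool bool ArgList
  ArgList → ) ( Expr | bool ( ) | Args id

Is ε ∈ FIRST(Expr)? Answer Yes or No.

No

No nonterminal in this grammar is nullable.
No production of Expr has an RHS whose symbols are all nullable, so Expr is not nullable.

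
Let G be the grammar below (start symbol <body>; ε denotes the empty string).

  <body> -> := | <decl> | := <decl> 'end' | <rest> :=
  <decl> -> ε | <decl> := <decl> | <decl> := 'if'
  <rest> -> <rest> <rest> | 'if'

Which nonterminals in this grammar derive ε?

Directly nullable (have an ε-production): <decl>.
<body> -> <decl> with every symbol nullable, so <body> is nullable.
No other nonterminal has a production whose RHS symbols are all nullable.

{ <body>, <decl> }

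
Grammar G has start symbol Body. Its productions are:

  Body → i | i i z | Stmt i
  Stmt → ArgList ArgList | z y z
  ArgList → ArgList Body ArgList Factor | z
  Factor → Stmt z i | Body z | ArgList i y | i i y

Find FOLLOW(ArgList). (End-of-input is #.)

In Stmt → ArgList ArgList: add FIRST(ArgList) = { z }.
In Stmt → ArgList ArgList: ArgList is at the end, add FOLLOW(Stmt) = { i, z }.
In ArgList → ArgList Body ArgList Factor: add FIRST(Body ArgList Factor) = { i, z }.
In ArgList → ArgList Body ArgList Factor: add FIRST(Factor) = { i, z }.
In Factor → ArgList i y: add FIRST(i y) = { i }.
Union: FOLLOW(ArgList) = { i, z }.

{ i, z }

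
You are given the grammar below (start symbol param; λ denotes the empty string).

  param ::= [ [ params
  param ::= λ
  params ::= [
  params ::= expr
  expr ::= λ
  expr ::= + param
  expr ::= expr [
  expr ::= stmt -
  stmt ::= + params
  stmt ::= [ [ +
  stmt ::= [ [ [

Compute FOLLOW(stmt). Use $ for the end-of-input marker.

In expr ::= stmt -: add FIRST(-) = { - }.
Union: FOLLOW(stmt) = { - }.

{ - }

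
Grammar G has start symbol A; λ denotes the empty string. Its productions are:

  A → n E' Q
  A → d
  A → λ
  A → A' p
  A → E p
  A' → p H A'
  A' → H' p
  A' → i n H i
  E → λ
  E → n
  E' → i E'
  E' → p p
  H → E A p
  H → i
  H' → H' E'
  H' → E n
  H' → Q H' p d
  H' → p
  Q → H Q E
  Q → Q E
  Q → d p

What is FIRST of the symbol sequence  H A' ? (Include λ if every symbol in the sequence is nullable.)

{ d, i, n, p }

Add FIRST(H) = { d, i, n, p }; H is not nullable, stop.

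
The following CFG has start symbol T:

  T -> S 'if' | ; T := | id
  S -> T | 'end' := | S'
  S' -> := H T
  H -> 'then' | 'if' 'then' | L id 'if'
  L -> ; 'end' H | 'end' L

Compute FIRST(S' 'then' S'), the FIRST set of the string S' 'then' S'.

{ := }

Add FIRST(S') = { := }; S' is not nullable, stop.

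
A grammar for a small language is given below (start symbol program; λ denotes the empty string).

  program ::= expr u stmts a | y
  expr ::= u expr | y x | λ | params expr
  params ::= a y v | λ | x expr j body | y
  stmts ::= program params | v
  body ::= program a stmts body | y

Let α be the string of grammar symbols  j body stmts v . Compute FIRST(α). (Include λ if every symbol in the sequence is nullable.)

j is a terminal; add {j} and stop.

{ j }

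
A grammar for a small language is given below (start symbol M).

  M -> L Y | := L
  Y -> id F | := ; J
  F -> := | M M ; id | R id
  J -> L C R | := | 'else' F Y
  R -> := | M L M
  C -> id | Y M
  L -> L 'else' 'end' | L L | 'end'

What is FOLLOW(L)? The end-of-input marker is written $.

{ $, 'else', 'end', :=, ;, id }

In M -> L Y: add FIRST(Y) = { :=, id }.
In M -> := L: L is at the end, add FOLLOW(M) = { $, 'end', :=, ;, id }.
In J -> L C R: add FIRST(C R) = { :=, id }.
In R -> M L M: add FIRST(M) = { 'end', := }.
In L -> L 'else' 'end': add FIRST('else' 'end') = { 'else' }.
In L -> L L: add FIRST(L) = { 'end' }.
In L -> L L: L is at the end, add FOLLOW(L) = { $, 'else', 'end', :=, ;, id }.
Union: FOLLOW(L) = { $, 'else', 'end', :=, ;, id }.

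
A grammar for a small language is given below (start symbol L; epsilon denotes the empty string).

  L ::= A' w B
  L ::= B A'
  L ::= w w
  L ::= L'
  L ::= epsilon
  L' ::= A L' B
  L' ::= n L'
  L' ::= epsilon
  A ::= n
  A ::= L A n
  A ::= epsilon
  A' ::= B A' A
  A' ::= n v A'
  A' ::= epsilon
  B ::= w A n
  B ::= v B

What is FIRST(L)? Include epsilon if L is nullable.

{ n, v, w, epsilon }

From L ::= A' w B: A' nullable, take FIRST(A') ∪ {w} = { n, v, w }.
From L ::= B A': add FIRST(B) = { v, w }.
L ::= w w contributes {w}.
From L ::= L': add FIRST(L') = { n, v, w, epsilon } (including epsilon since L' is nullable).
L ::= epsilon contributes epsilon.
Union: FIRST(L) = { n, v, w, epsilon }.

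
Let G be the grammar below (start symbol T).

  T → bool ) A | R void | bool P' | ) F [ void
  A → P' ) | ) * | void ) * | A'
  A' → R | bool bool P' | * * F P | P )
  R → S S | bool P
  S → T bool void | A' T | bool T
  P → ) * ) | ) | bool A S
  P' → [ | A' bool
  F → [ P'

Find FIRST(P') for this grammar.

{ ), *, [, bool }

P' → [ contributes {[}.
From P' → A' bool: add FIRST(A') = { ), *, bool }.
Union: FIRST(P') = { ), *, [, bool }.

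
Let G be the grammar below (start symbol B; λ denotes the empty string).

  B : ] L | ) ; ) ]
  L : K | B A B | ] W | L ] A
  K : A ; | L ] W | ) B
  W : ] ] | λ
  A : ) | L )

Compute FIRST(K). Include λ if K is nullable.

{ ), ] }

From K : A ;: add FIRST(A) = { ), ] }.
From K : L ] W: add FIRST(L) = { ), ] }.
K : ) B contributes {)}.
Union: FIRST(K) = { ), ] }.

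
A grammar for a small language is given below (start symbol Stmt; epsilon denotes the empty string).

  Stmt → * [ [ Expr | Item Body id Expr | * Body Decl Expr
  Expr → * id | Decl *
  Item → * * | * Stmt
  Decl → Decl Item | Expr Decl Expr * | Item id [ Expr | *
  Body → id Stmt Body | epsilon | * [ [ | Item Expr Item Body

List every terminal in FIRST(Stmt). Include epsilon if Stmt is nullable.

{ * }

Stmt → * [ [ Expr contributes {*}.
From Stmt → Item Body id Expr: add FIRST(Item) = { * }.
Stmt → * Body Decl Expr contributes {*}.
Union: FIRST(Stmt) = { * }.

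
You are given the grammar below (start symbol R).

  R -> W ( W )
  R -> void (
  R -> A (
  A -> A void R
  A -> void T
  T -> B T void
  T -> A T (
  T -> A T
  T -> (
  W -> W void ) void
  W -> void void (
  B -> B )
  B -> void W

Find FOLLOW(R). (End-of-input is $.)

{ $, (, void }

R is the start symbol, so $ ∈ FOLLOW(R).
In A -> A void R: R is at the end, add FOLLOW(A) = { (, void }.
Union: FOLLOW(R) = { $, (, void }.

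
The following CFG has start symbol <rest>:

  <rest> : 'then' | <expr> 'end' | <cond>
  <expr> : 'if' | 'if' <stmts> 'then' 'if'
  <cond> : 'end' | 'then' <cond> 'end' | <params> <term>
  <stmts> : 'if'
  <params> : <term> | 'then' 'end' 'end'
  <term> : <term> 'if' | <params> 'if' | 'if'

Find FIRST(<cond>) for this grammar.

{ 'end', 'if', 'then' }

<cond> : 'end' contributes {'end'}.
<cond> : 'then' <cond> 'end' contributes {'then'}.
From <cond> : <params> <term>: add FIRST(<params>) = { 'if', 'then' }.
Union: FIRST(<cond>) = { 'end', 'if', 'then' }.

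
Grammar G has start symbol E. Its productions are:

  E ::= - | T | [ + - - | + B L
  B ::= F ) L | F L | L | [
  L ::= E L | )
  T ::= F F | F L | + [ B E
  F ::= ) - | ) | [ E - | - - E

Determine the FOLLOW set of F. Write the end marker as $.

{ $, ), +, -, [ }

In B ::= F ) L: add FIRST() L) = { ) }.
In B ::= F L: add FIRST(L) = { ), +, -, [ }.
In T ::= F F: add FIRST(F) = { ), -, [ }.
In T ::= F F: F is at the end, add FOLLOW(T) = { $, ), +, -, [ }.
In T ::= F L: add FIRST(L) = { ), +, -, [ }.
Union: FOLLOW(F) = { $, ), +, -, [ }.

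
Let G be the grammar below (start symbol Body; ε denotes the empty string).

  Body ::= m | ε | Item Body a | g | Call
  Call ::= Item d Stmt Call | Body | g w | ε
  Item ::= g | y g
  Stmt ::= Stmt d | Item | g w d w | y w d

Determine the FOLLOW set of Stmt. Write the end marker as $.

In Call ::= Item d Stmt Call: add FIRST(Call)\{ε} = { g, m, y }.
  Since Call is nullable, also add FOLLOW(Call) = { $, a }.
In Stmt ::= Stmt d: add FIRST(d) = { d }.
Union: FOLLOW(Stmt) = { $, a, d, g, m, y }.

{ $, a, d, g, m, y }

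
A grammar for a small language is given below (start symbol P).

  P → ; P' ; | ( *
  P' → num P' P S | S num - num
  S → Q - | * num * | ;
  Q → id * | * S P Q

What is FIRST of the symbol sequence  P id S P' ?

Add FIRST(P) = { (, ; }; P is not nullable, stop.

{ (, ; }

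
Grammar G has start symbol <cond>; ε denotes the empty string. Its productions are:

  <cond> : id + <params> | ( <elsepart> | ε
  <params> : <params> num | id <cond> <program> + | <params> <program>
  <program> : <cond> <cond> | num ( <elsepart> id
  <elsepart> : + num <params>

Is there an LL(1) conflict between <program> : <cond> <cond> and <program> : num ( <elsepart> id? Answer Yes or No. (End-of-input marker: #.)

FIRST(<cond> <cond>) = { (, id, ε } and FIRST(num ( <elsepart> id) = { num }.
The first alternative is nullable and FOLLOW(<program>) = { #, (, +, id, num } shares num with FIRST of the second — conflict.

Yes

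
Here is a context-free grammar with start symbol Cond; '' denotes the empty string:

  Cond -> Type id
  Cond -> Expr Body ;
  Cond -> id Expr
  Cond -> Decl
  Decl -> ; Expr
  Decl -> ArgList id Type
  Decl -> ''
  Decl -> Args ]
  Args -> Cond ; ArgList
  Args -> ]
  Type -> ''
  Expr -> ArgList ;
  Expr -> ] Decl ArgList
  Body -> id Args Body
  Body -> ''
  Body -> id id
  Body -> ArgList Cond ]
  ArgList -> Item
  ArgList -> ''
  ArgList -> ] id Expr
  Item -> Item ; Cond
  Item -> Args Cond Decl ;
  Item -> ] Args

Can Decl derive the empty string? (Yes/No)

Decl has an ''-production, so Decl ⇒ ''.

Yes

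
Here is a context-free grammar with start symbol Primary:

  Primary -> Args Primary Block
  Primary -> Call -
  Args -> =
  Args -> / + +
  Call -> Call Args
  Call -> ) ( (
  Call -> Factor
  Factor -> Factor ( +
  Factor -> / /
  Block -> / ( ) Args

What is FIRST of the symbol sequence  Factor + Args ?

{ / }

Add FIRST(Factor) = { / }; Factor is not nullable, stop.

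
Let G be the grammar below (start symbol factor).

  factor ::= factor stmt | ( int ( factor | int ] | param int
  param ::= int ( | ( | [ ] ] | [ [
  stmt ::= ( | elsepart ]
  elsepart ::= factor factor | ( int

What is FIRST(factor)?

From factor ::= factor stmt: add FIRST(factor) = { (, [, int }.
factor ::= ( int ( factor contributes {(}.
factor ::= int ] contributes {int}.
From factor ::= param int: add FIRST(param) = { (, [, int }.
Union: FIRST(factor) = { (, [, int }.

{ (, [, int }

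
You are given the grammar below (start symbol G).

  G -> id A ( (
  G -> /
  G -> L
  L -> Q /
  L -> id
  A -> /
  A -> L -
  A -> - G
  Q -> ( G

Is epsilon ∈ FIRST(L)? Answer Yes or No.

No nonterminal in this grammar is nullable.
No production of L has an RHS whose symbols are all nullable, so L is not nullable.

No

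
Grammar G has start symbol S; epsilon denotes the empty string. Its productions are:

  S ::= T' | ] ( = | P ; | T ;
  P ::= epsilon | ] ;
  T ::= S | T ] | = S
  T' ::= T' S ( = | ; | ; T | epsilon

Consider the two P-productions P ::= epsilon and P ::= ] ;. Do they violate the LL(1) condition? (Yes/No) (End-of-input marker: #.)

No

FIRST(epsilon) = { epsilon } and FIRST(] ;) = { ] }.
The first is nullable but FOLLOW(P) = { ; } is disjoint from FIRST of the second.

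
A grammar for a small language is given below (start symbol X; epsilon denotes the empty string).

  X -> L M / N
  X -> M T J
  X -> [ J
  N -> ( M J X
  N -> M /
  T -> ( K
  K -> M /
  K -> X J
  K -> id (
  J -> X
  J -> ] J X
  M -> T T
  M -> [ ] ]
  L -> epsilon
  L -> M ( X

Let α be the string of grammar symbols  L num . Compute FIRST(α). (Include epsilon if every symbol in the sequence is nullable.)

Add FIRST(L)\{epsilon} = { (, [ }; L is nullable, continue.
num is a terminal; add {num} and stop.

{ (, [, num }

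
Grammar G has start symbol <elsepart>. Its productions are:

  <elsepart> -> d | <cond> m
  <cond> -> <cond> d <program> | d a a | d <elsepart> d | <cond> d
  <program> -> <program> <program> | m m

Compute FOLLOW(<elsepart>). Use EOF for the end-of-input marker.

{ EOF, d }

<elsepart> is the start symbol, so EOF ∈ FOLLOW(<elsepart>).
In <cond> -> d <elsepart> d: add FIRST(d) = { d }.
Union: FOLLOW(<elsepart>) = { EOF, d }.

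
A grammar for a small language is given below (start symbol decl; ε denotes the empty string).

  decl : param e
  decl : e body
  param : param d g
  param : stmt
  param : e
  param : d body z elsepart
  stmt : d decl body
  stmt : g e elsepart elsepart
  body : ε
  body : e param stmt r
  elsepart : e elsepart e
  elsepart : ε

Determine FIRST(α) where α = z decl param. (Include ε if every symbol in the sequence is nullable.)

z is a terminal; add {z} and stop.

{ z }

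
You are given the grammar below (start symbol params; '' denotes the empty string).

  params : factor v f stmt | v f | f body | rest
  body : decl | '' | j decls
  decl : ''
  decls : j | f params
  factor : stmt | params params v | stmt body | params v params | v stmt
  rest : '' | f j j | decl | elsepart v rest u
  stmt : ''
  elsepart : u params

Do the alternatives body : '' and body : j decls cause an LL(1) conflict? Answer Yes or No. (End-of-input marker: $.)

FIRST('') = { '' } and FIRST(j decls) = { j }.
The first alternative is nullable and FOLLOW(body) = { $, f, j, u, v } shares j with FIRST of the second — conflict.

Yes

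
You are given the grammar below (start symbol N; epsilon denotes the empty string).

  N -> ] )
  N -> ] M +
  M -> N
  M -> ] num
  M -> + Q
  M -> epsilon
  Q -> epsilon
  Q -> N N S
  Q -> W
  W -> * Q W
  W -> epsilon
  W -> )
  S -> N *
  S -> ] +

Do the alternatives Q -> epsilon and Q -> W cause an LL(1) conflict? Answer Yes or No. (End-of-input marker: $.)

Yes

FIRST(epsilon) = { epsilon } and FIRST(W) = { ), *, epsilon }.
Both alternatives are nullable, violating the LL(1) condition.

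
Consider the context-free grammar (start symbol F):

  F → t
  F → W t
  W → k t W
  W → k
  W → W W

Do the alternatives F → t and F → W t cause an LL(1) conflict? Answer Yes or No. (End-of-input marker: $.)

FIRST(t) = { t } and FIRST(W t) = { k }.
The FIRST sets are disjoint and neither alternative is nullable — no conflict.

No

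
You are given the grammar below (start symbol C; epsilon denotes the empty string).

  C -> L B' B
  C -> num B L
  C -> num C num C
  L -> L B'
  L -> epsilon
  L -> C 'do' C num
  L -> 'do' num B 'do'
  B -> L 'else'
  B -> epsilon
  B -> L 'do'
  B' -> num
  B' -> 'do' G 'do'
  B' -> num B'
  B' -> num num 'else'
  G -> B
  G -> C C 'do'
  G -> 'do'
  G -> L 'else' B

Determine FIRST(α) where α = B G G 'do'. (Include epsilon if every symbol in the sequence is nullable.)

{ 'do', 'else', num }

Add FIRST(B)\{epsilon} = { 'do', 'else', num }; B is nullable, continue.
Add FIRST(G)\{epsilon} = { 'do', 'else', num }; G is nullable, continue.
Add FIRST(G)\{epsilon} = { 'do', 'else', num }; G is nullable, continue.
'do' is a terminal; add {'do'} and stop.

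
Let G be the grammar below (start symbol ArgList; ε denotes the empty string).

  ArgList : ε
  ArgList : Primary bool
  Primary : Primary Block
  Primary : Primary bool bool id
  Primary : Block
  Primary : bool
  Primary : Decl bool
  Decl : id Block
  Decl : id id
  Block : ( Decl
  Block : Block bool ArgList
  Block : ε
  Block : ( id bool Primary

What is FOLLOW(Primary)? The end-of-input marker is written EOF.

In ArgList : Primary bool: add FIRST(bool) = { bool }.
In Primary : Primary Block: add FIRST(Block)\{ε} = { (, bool }.
  Since Block is nullable, also add FOLLOW(Primary) = { (, bool }.
In Primary : Primary bool bool id: add FIRST(bool bool id) = { bool }.
In Block : ( id bool Primary: Primary is at the end, add FOLLOW(Block) = { (, bool }.
Union: FOLLOW(Primary) = { (, bool }.

{ (, bool }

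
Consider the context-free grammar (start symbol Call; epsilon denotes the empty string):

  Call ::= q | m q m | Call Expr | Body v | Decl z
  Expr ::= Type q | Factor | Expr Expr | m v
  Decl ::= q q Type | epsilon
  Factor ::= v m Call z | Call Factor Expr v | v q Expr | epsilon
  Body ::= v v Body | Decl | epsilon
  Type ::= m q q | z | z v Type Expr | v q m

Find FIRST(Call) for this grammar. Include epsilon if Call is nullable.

Call ::= q contributes {q}.
Call ::= m q m contributes {m}.
From Call ::= Call Expr: add FIRST(Call) = { m, q, v, z }.
From Call ::= Body v: Body nullable, take FIRST(Body) ∪ {v} = { q, v }.
From Call ::= Decl z: Decl nullable, take FIRST(Decl) ∪ {z} = { q, z }.
Union: FIRST(Call) = { m, q, v, z }.

{ m, q, v, z }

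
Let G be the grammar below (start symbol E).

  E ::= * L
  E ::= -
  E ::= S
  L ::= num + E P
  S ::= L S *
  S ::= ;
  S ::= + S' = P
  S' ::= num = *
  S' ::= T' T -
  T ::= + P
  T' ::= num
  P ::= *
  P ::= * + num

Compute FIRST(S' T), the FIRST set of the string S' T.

{ num }

Add FIRST(S') = { num }; S' is not nullable, stop.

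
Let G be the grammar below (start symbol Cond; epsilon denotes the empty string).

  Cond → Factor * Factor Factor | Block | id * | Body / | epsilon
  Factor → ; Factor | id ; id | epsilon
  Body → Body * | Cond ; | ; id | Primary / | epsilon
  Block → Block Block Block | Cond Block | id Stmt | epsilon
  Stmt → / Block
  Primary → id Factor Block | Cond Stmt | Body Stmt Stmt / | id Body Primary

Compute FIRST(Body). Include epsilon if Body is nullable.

{ *, /, ;, id, epsilon }

From Body → Body *: Body nullable, take FIRST(Body) ∪ {*} = { *, /, ;, id }.
From Body → Cond ;: Cond nullable, take FIRST(Cond) ∪ {;} = { *, /, ;, id }.
Body → ; id contributes {;}.
From Body → Primary /: add FIRST(Primary) = { *, /, ;, id }.
Body → epsilon contributes epsilon.
Union: FIRST(Body) = { *, /, ;, id, epsilon }.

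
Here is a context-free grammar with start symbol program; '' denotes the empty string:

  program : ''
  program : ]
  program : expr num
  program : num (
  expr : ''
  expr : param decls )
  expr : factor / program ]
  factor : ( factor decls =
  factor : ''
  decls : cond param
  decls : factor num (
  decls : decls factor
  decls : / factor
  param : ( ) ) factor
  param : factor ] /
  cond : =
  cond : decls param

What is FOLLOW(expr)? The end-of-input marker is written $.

{ num }

In program : expr num: add FIRST(num) = { num }.
Union: FOLLOW(expr) = { num }.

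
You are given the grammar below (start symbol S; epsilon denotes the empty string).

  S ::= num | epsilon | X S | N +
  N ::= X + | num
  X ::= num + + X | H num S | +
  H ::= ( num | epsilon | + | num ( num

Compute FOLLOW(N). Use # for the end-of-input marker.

In S ::= N +: add FIRST(+) = { + }.
Union: FOLLOW(N) = { + }.

{ + }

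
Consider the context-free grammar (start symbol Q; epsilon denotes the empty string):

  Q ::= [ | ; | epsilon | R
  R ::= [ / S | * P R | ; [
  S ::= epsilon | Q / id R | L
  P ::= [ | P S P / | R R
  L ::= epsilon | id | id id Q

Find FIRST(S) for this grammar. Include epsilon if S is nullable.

{ *, /, ;, [, id, epsilon }

S ::= epsilon contributes epsilon.
From S ::= Q / id R: Q nullable, take FIRST(Q) ∪ {/} = { *, /, ;, [ }.
From S ::= L: add FIRST(L) = { id, epsilon } (including epsilon since L is nullable).
Union: FIRST(S) = { *, /, ;, [, id, epsilon }.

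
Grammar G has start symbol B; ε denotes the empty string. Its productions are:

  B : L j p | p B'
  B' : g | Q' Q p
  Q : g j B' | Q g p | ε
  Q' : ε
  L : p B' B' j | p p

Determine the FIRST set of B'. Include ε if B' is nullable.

B' : g contributes {g}.
From B' : Q' Q p: Q', Q nullable, take FIRST(Q') ∪ FIRST(Q) ∪ {p} = { g, p }.
Union: FIRST(B') = { g, p }.

{ g, p }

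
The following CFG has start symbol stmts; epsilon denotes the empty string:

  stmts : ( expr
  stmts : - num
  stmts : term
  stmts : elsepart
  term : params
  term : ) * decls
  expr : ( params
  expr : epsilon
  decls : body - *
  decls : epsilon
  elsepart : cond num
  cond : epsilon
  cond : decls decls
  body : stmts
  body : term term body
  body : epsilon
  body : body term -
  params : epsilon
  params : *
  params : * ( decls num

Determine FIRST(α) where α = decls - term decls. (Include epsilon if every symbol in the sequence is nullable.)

Add FIRST(decls)\{epsilon} = { (, ), *, -, num }; decls is nullable, continue.
- is a terminal; add {-} and stop.

{ (, ), *, -, num }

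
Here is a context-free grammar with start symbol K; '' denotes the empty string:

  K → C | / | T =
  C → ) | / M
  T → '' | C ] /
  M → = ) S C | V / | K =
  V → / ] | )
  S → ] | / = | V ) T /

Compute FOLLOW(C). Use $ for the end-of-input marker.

{ $, =, ] }

In K → C: C is at the end, add FOLLOW(K) = { $, = }.
In T → C ] /: add FIRST(] /) = { ] }.
In M → = ) S C: C is at the end, add FOLLOW(M) = { $, =, ] }.
Union: FOLLOW(C) = { $, =, ] }.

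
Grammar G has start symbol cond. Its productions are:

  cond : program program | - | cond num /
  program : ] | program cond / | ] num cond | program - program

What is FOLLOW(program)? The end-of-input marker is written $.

In cond : program program: add FIRST(program) = { ] }.
In cond : program program: program is at the end, add FOLLOW(cond) = { $, -, /, ], num }.
In program : program cond /: add FIRST(cond /) = { -, ] }.
In program : program - program: add FIRST(- program) = { - }.
In program : program - program: program is at the end, add FOLLOW(program) = { $, -, /, ], num }.
Union: FOLLOW(program) = { $, -, /, ], num }.

{ $, -, /, ], num }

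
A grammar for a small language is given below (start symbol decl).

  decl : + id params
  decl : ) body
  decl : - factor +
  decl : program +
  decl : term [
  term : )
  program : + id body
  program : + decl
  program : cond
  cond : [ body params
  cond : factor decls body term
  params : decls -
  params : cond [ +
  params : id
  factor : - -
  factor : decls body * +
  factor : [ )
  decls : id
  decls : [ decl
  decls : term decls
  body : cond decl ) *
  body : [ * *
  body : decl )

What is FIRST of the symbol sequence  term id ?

Add FIRST(term) = { ) }; term is not nullable, stop.

{ ) }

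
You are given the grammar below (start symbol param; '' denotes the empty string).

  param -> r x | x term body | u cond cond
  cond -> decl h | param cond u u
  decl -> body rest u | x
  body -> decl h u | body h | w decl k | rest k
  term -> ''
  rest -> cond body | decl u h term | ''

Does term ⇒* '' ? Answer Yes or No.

term has an ''-production, so term ⇒ ''.

Yes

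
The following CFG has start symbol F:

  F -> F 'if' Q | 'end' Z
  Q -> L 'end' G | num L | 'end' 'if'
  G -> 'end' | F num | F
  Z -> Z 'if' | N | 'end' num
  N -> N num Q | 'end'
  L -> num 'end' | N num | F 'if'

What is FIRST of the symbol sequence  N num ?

{ 'end' }

Add FIRST(N) = { 'end' }; N is not nullable, stop.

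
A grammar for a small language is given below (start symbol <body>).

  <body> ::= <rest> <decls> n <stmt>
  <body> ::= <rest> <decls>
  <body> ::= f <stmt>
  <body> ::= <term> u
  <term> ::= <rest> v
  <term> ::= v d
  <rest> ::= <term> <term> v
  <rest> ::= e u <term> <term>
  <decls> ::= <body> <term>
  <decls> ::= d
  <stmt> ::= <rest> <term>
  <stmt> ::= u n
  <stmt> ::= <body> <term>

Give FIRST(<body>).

{ e, f, v }

From <body> ::= <rest> <decls> n <stmt>: add FIRST(<rest>) = { e, v }.
From <body> ::= <rest> <decls>: add FIRST(<rest>) = { e, v }.
<body> ::= f <stmt> contributes {f}.
From <body> ::= <term> u: add FIRST(<term>) = { e, v }.
Union: FIRST(<body>) = { e, f, v }.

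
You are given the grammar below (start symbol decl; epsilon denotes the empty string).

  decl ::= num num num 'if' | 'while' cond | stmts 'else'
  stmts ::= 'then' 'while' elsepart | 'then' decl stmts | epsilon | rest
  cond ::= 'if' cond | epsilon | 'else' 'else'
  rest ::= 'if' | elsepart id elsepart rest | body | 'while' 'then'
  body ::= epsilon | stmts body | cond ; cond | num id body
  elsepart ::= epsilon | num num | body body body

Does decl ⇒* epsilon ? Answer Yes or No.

Nullable nonterminals: body, cond, elsepart, rest, stmts.
No production of decl has an RHS whose symbols are all nullable, so decl is not nullable.

No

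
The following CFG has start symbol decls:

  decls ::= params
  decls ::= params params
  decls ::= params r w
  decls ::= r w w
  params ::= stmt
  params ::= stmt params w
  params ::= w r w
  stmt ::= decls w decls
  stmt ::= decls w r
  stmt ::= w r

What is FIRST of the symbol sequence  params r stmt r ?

{ r, w }

Add FIRST(params) = { r, w }; params is not nullable, stop.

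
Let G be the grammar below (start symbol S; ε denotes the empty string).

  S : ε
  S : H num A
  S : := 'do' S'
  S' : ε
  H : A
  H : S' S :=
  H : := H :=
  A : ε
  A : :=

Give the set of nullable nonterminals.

{ A, H, S, S' }

Directly nullable (have an ε-production): S, S', A.
H : A with every symbol nullable, so H is nullable.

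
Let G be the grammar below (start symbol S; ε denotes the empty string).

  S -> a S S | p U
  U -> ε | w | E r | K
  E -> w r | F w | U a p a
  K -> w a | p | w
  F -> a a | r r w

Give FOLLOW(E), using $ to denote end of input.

{ r }

In U -> E r: add FIRST(r) = { r }.
Union: FOLLOW(E) = { r }.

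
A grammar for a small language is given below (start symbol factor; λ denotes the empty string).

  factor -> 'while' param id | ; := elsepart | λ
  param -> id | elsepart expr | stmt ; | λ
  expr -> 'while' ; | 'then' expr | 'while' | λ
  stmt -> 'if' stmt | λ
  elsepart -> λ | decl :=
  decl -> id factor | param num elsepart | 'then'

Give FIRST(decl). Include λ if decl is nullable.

decl -> id factor contributes {id}.
From decl -> param num elsepart: param nullable, take FIRST(param) ∪ {num} = { 'if', 'then', 'while', ;, id, num }.
decl -> 'then' contributes {'then'}.
Union: FIRST(decl) = { 'if', 'then', 'while', ;, id, num }.

{ 'if', 'then', 'while', ;, id, num }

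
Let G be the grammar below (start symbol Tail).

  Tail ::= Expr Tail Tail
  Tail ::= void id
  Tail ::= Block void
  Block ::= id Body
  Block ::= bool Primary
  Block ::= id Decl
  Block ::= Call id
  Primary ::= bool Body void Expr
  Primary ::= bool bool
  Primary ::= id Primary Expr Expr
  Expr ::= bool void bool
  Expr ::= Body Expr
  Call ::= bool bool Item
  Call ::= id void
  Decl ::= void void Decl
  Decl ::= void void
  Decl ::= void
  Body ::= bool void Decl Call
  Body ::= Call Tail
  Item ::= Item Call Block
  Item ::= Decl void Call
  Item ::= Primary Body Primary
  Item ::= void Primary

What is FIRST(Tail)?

{ bool, id, void }

From Tail ::= Expr Tail Tail: add FIRST(Expr) = { bool, id }.
Tail ::= void id contributes {void}.
From Tail ::= Block void: add FIRST(Block) = { bool, id }.
Union: FIRST(Tail) = { bool, id, void }.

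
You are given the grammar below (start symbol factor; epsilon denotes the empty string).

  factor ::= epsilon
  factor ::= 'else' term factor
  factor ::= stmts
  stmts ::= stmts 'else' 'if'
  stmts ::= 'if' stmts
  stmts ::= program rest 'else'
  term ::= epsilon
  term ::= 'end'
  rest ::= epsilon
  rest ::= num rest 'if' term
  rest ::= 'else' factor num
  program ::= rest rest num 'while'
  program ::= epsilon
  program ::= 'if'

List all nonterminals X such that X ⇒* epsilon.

Directly nullable (have an epsilon-production): factor, term, rest, program.
No other nonterminal has a production whose RHS symbols are all nullable.

{ factor, program, rest, term }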